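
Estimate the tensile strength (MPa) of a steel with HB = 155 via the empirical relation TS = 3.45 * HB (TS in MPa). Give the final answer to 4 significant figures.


TS (MPa) = 3.45 * HB
TS = 3.45 * 155
TS = 534.8 MPa


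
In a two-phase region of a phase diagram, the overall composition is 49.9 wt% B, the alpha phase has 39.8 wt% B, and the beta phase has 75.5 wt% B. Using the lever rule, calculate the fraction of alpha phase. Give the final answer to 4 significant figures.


f_alpha = (C_beta - C0) / (C_beta - C_alpha)
f_alpha = (75.5 - 49.9) / (75.5 - 39.8)
f_alpha = 0.7171


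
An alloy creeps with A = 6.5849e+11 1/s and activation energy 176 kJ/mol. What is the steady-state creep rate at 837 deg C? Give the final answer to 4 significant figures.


rate = A * exp(-Q / (R*T))
T = 837 + 273.15 = 1110.15 K
rate = 6.5849e+11 * exp(-176e3 / (8.314 * 1110.15))
rate = 3444 1/s


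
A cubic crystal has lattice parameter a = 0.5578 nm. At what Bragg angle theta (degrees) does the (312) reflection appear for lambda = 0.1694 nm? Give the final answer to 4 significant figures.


d = a / sqrt(h^2+k^2+l^2)
d = 0.5578 / sqrt(14) = 0.149078 nm
lambda = 2*d*sin(theta)  =>  sin(theta) = lambda / (2*d)
sin(theta) = 0.1694 / (2 * 0.149078) = 0.568158
theta = 34.62 deg


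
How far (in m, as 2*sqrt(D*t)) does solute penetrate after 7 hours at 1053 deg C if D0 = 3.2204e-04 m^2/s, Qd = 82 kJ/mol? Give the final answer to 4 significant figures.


Step 1: D = D0 * exp(-Qd/(R*T))
T = 1326.15 K
D = 3.2204e-04 * exp(-82e3 / (8.314 * 1326.15)) = 1.89654e-07 m^2/s
Step 2: L = 2*sqrt(D*t)
t = 7 h = 25200 s
L = 2*sqrt(1.89654e-07 * 25200) = 0.1383 m


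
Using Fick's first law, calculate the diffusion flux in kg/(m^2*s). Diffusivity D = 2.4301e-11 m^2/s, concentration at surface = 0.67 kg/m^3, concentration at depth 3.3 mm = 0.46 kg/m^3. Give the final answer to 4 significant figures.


J = -D * (dC/dx) = D * (C1 - C2) / dx
J = 2.4301e-11 * (0.67 - 0.46) / 3.3e-03
J = 1.546e-09 kg/(m^2*s)


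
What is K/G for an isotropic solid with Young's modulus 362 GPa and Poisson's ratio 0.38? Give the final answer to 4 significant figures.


G = E / (2*(1+nu))
G = 362 / (2*(1+0.38)) = 131.159 GPa
K = E / (3*(1-2*nu))
K = 362 / (3*(1-2*0.38)) = 502.778 GPa
K/G = 502.778 / 131.159 = 3.833


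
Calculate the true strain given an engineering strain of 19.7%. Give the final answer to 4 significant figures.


epsilon_true = ln(1 + epsilon_eng)
epsilon_true = ln(1 + 0.197)
epsilon_true = 0.1798


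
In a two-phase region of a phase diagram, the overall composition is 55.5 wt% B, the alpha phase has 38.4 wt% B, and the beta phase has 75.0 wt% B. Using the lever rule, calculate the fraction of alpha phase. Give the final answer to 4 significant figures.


f_alpha = (C_beta - C0) / (C_beta - C_alpha)
f_alpha = (75.0 - 55.5) / (75.0 - 38.4)
f_alpha = 0.5328


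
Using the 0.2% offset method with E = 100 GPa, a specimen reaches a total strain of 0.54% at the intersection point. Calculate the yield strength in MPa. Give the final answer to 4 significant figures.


Offset strain = 0.002
Elastic strain at yield = total_strain - offset = 5.4e-03 - 0.002 = 3.4e-03
sigma_y = E * elastic_strain = 100000 * 3.4e-03
sigma_y = 340 MPa


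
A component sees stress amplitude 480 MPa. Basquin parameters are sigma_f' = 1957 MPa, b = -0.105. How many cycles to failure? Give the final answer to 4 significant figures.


sigma_a = sigma_f' * (2*Nf)^b
2*Nf = (sigma_a / sigma_f')^(1/b)
2*Nf = (480 / 1957)^(1/-0.105)
2*Nf = 649910
Nf = 325000 cycles


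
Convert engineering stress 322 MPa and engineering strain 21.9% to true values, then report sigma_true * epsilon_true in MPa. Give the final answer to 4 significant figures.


sigma_true = sigma_eng * (1 + epsilon_eng)
sigma_true = 322 * (1 + 0.219) = 392.518 MPa
epsilon_true = ln(1 + epsilon_eng)
epsilon_true = ln(1 + 0.219) = 0.198031
sigma_true * epsilon_true = 392.518 * 0.198031 = 77.73 MPa


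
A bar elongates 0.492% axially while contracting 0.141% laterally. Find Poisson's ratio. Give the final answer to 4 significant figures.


nu = -epsilon_lat / epsilon_axial
Lateral strain is contraction (negative), so using magnitudes:
nu = 0.141 / 0.492
nu = 0.2866


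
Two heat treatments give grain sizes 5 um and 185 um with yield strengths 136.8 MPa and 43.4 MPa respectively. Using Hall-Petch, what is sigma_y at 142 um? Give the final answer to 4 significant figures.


sigma_y = sigma0 + k / sqrt(d)
1/sqrt(d1) = 1/sqrt(5e-06) = 447.214;  1/sqrt(d2) = 73.5215
k = (sigma1 - sigma2) / (1/sqrt(d1) - 1/sqrt(d2)) = (136.8 - 43.4) / (447.214 - 73.5215) = 0.249938 MPa*m^0.5
sigma0 = sigma1 - k/sqrt(d1) = 136.8 - 0.249938*447.214 = 25.0242 MPa
sigma_y(d3) = 25.0242 + 0.249938 / sqrt(1.42e-04) = 46 MPa


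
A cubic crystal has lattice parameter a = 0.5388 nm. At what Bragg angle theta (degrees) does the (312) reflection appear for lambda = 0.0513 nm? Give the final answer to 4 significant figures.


d = a / sqrt(h^2+k^2+l^2)
d = 0.5388 / sqrt(14) = 0.144 nm
lambda = 2*d*sin(theta)  =>  sin(theta) = lambda / (2*d)
sin(theta) = 0.0513 / (2 * 0.144) = 0.178125
theta = 10.26 deg


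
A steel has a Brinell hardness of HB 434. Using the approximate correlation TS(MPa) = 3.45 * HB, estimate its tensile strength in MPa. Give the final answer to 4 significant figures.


TS (MPa) = 3.45 * HB
TS = 3.45 * 434
TS = 1497 MPa


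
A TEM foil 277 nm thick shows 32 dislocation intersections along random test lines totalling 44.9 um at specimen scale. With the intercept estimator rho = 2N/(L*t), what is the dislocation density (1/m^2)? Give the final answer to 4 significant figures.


rho = 2N / (L * t)
L = 44.9 um = 4.49e-05 m, t = 277 nm = 2.77e-07 m
rho = 2 * 32 / (4.49e-05 * 2.77e-07)
rho = 5.146e+12 1/m^2


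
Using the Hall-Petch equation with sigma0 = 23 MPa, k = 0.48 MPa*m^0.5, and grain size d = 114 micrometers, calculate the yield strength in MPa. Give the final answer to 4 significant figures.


sigma_y = sigma0 + k / sqrt(d)
d = 114 um = 1.14e-04 m
sigma_y = 23 + 0.48 / sqrt(1.14e-04)
sigma_y = 67.96 MPa


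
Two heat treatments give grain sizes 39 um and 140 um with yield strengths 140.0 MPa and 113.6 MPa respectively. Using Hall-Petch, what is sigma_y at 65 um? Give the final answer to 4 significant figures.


sigma_y = sigma0 + k / sqrt(d)
1/sqrt(d1) = 1/sqrt(3.9e-05) = 160.128;  1/sqrt(d2) = 84.5154
k = (sigma1 - sigma2) / (1/sqrt(d1) - 1/sqrt(d2)) = (140.0 - 113.6) / (160.128 - 84.5154) = 0.349148 MPa*m^0.5
sigma0 = sigma1 - k/sqrt(d1) = 140.0 - 0.349148*160.128 = 84.0916 MPa
sigma_y(d3) = 84.0916 + 0.349148 / sqrt(6.5e-05) = 127.4 MPa


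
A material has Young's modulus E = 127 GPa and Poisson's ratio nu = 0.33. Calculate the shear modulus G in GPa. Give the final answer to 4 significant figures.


G = E / (2*(1+nu))
G = 127 / (2*(1+0.33))
G = 47.74 GPa


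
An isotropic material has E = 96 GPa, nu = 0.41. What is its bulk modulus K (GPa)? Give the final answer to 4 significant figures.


K = E / (3*(1-2*nu))
K = 96 / (3*(1-2*0.41))
K = 177.8 GPa


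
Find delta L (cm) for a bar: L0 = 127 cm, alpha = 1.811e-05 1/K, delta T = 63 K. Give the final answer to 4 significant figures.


dL = L0 * alpha * dT
dL = 127 * 1.811e-05 * 63
dL = 0.1449 cm


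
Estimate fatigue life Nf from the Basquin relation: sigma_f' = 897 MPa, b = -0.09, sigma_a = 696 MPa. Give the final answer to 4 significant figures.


sigma_a = sigma_f' * (2*Nf)^b
2*Nf = (sigma_a / sigma_f')^(1/b)
2*Nf = (696 / 897)^(1/-0.09)
2*Nf = 16.7594
Nf = 8.38 cycles


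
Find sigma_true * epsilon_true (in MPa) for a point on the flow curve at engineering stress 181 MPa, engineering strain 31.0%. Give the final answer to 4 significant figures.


sigma_true = sigma_eng * (1 + epsilon_eng)
sigma_true = 181 * (1 + 0.31) = 237.11 MPa
epsilon_true = ln(1 + epsilon_eng)
epsilon_true = ln(1 + 0.31) = 0.270027
sigma_true * epsilon_true = 237.11 * 0.270027 = 64.03 MPa


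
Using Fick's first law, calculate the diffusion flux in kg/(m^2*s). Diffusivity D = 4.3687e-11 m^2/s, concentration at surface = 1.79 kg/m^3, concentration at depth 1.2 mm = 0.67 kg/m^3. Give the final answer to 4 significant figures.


J = -D * (dC/dx) = D * (C1 - C2) / dx
J = 4.3687e-11 * (1.79 - 0.67) / 1.2e-03
J = 4.077e-08 kg/(m^2*s)


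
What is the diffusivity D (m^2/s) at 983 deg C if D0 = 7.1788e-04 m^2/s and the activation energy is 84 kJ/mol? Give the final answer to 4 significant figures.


D = D0 * exp(-Qd / (R*T))
T = 1256.15 K
D = 7.1788e-04 * exp(-84e3 / (8.314 * 1256.15))
D = 2.306e-07 m^2/s


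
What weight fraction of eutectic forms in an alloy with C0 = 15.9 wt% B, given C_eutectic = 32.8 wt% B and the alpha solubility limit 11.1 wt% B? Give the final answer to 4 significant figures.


f_primary = (C_e - C0) / (C_e - C_alpha_max)
f_primary = (32.8 - 15.9) / (32.8 - 11.1)
f_primary = 0.778802
f_eutectic = 1 - 0.778802 = 0.2212


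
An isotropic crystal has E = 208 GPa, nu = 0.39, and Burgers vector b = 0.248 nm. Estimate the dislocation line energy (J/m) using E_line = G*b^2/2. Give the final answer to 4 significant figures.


Step 1: G = E / (2*(1+nu))
G = 208 / (2*(1+0.39)) = 74.8201 GPa = 7.48201e+10 Pa
Step 2: E_line = G*b^2/2
b = 0.248 nm = 2.48e-10 m
E_line = 0.5 * 7.48201e+10 * (2.48e-10)^2 = 2.301e-09 J/m


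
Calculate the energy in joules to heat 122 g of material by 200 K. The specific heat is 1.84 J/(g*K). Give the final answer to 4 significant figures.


Q = m * cp * dT
Q = 122 * 1.84 * 200
Q = 44900 J


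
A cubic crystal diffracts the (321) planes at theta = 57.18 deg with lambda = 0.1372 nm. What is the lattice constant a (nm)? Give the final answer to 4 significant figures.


d = lambda / (2*sin(theta))
d = 0.1372 / (2*sin(57.18 deg))
d = 0.08163 nm
a = d * sqrt(h^2+k^2+l^2) = 0.08163 * sqrt(14)
a = 0.3054 nm


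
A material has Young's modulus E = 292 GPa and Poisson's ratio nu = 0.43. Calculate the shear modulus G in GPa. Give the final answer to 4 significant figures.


G = E / (2*(1+nu))
G = 292 / (2*(1+0.43))
G = 102.1 GPa


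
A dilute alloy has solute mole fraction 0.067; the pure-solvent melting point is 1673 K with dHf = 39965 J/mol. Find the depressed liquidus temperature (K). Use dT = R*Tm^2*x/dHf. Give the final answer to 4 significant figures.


dT = R*Tm^2*x / dHf
dT = 8.314 * 1673^2 * 0.067 / 39965
dT = 39.0119 K
T_new = 1673 - 39.0119 = 1634 K


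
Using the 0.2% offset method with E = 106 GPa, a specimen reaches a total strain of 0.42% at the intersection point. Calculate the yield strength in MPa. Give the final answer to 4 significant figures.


Offset strain = 0.002
Elastic strain at yield = total_strain - offset = 4.2e-03 - 0.002 = 2.2e-03
sigma_y = E * elastic_strain = 106000 * 2.2e-03
sigma_y = 233.2 MPa


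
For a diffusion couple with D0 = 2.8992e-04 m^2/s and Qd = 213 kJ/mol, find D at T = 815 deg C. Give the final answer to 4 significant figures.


D = D0 * exp(-Qd / (R*T))
T = 1088.15 K
D = 2.8992e-04 * exp(-213e3 / (8.314 * 1088.15))
D = 1.727e-14 m^2/s


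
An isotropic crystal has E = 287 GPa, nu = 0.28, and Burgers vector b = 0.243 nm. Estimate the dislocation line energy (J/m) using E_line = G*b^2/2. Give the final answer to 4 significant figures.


Step 1: G = E / (2*(1+nu))
G = 287 / (2*(1+0.28)) = 112.109 GPa = 1.12109e+11 Pa
Step 2: E_line = G*b^2/2
b = 0.243 nm = 2.43e-10 m
E_line = 0.5 * 1.12109e+11 * (2.43e-10)^2 = 3.31e-09 J/m


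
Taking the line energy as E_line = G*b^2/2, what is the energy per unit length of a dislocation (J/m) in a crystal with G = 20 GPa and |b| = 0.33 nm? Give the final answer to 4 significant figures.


E = G*b^2/2
b = 0.33 nm = 3.3e-10 m
G = 20 GPa = 2e+10 Pa
E = 0.5 * 2e+10 * (3.3e-10)^2
E = 1.089e-09 J/m


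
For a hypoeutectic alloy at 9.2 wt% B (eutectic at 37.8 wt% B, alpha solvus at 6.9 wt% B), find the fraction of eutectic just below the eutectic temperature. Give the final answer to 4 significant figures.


f_primary = (C_e - C0) / (C_e - C_alpha_max)
f_primary = (37.8 - 9.2) / (37.8 - 6.9)
f_primary = 0.925566
f_eutectic = 1 - 0.925566 = 0.07443


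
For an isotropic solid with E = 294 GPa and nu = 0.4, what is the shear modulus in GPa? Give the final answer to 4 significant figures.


G = E / (2*(1+nu))
G = 294 / (2*(1+0.4))
G = 105 GPa


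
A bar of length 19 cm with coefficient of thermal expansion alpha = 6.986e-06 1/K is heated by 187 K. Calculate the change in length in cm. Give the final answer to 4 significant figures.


dL = L0 * alpha * dT
dL = 19 * 6.986e-06 * 187
dL = 0.02482 cm


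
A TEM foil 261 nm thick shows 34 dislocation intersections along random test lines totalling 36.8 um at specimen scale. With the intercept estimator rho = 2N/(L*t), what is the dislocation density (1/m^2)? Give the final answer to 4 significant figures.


rho = 2N / (L * t)
L = 36.8 um = 3.68e-05 m, t = 261 nm = 2.61e-07 m
rho = 2 * 34 / (3.68e-05 * 2.61e-07)
rho = 7.08e+12 1/m^2


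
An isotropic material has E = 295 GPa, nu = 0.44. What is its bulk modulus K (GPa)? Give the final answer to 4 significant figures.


K = E / (3*(1-2*nu))
K = 295 / (3*(1-2*0.44))
K = 819.4 GPa


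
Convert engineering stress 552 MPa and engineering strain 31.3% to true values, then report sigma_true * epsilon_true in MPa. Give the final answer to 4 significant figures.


sigma_true = sigma_eng * (1 + epsilon_eng)
sigma_true = 552 * (1 + 0.313) = 724.776 MPa
epsilon_true = ln(1 + epsilon_eng)
epsilon_true = ln(1 + 0.313) = 0.272315
sigma_true * epsilon_true = 724.776 * 0.272315 = 197.4 MPa


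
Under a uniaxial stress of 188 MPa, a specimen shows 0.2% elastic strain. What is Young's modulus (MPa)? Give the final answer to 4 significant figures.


E = sigma / epsilon
epsilon = 0.2% = 2e-03
E = 188 / 2e-03
E = 94000 MPa


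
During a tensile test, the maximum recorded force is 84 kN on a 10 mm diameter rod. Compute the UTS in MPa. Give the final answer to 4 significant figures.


A0 = pi*(d/2)^2 = pi*(10/2)^2 = 78.5398 mm^2
UTS = F_max / A0 = 84*1000 / 78.5398
UTS = 1070 MPa


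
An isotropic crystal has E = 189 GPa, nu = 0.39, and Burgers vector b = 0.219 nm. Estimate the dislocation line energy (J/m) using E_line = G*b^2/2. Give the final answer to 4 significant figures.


Step 1: G = E / (2*(1+nu))
G = 189 / (2*(1+0.39)) = 67.9856 GPa = 6.79856e+10 Pa
Step 2: E_line = G*b^2/2
b = 0.219 nm = 2.19e-10 m
E_line = 0.5 * 6.79856e+10 * (2.19e-10)^2 = 1.63e-09 J/m


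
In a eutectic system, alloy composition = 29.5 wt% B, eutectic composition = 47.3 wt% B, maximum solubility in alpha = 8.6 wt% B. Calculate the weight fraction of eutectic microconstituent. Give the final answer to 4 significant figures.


f_primary = (C_e - C0) / (C_e - C_alpha_max)
f_primary = (47.3 - 29.5) / (47.3 - 8.6)
f_primary = 0.459948
f_eutectic = 1 - 0.459948 = 0.5401


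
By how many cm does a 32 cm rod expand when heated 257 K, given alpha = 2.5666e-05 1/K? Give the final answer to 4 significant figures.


dL = L0 * alpha * dT
dL = 32 * 2.5666e-05 * 257
dL = 0.2111 cm


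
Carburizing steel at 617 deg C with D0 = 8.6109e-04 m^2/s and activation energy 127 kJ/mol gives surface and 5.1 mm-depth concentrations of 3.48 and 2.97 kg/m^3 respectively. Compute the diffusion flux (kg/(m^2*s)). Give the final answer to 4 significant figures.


Step 1: D = D0 * exp(-Qd/(R*T))
T = 617 + 273.15 = 890.15 K
D = 8.6109e-04 * exp(-127e3 / (8.314 * 890.15)) = 3.03619e-11 m^2/s
Step 2: J = D * (C1 - C2) / dx
J = 3.03619e-11 * (3.48 - 2.97) / 5.1e-03
J = 3.036e-09 kg/(m^2*s)


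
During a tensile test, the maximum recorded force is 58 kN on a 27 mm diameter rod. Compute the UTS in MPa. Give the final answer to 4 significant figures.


A0 = pi*(d/2)^2 = pi*(27/2)^2 = 572.555 mm^2
UTS = F_max / A0 = 58*1000 / 572.555
UTS = 101.3 MPa


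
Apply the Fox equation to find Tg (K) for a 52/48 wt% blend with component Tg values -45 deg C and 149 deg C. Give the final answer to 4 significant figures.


1/Tg = w1/Tg1 + w2/Tg2 (in Kelvin)
Tg1 = 228.15 K, Tg2 = 422.15 K
1/Tg = 0.52/228.15 + 0.48/422.15
Tg = 292.7 K


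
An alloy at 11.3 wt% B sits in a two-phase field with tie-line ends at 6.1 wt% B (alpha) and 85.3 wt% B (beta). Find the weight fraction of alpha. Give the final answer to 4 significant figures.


f_alpha = (C_beta - C0) / (C_beta - C_alpha)
f_alpha = (85.3 - 11.3) / (85.3 - 6.1)
f_alpha = 0.9343


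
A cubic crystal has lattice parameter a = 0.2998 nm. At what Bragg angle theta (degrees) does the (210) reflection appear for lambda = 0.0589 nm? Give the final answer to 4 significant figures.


d = a / sqrt(h^2+k^2+l^2)
d = 0.2998 / sqrt(5) = 0.134075 nm
lambda = 2*d*sin(theta)  =>  sin(theta) = lambda / (2*d)
sin(theta) = 0.0589 / (2 * 0.134075) = 0.219654
theta = 12.69 deg


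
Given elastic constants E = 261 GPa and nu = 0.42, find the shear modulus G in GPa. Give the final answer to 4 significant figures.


G = E / (2*(1+nu))
G = 261 / (2*(1+0.42))
G = 91.9 GPa


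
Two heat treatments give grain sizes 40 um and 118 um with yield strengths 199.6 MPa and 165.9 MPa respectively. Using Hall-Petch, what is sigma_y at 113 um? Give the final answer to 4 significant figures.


sigma_y = sigma0 + k / sqrt(d)
1/sqrt(d1) = 1/sqrt(4e-05) = 158.114;  1/sqrt(d2) = 92.0575
k = (sigma1 - sigma2) / (1/sqrt(d1) - 1/sqrt(d2)) = (199.6 - 165.9) / (158.114 - 92.0575) = 0.51017 MPa*m^0.5
sigma0 = sigma1 - k/sqrt(d1) = 199.6 - 0.51017*158.114 = 118.935 MPa
sigma_y(d3) = 118.935 + 0.51017 / sqrt(1.13e-04) = 166.9 MPa


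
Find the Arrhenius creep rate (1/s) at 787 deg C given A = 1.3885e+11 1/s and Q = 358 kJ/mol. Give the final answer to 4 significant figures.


rate = A * exp(-Q / (R*T))
T = 787 + 273.15 = 1060.15 K
rate = 1.3885e+11 * exp(-358e3 / (8.314 * 1060.15))
rate = 3.183e-07 1/s


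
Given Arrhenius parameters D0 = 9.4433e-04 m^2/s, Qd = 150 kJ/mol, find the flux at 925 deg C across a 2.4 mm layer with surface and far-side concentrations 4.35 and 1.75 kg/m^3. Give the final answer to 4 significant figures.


Step 1: D = D0 * exp(-Qd/(R*T))
T = 925 + 273.15 = 1198.15 K
D = 9.4433e-04 * exp(-150e3 / (8.314 * 1198.15)) = 2.72569e-10 m^2/s
Step 2: J = D * (C1 - C2) / dx
J = 2.72569e-10 * (4.35 - 1.75) / 2.4e-03
J = 2.953e-07 kg/(m^2*s)


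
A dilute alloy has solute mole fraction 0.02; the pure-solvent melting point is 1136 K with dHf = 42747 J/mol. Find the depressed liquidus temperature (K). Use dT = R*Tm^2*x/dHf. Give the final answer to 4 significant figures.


dT = R*Tm^2*x / dHf
dT = 8.314 * 1136^2 * 0.02 / 42747
dT = 5.01985 K
T_new = 1136 - 5.01985 = 1131 K


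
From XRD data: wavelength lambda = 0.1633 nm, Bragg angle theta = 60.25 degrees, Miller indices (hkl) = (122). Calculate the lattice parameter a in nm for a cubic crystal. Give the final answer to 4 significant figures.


d = lambda / (2*sin(theta))
d = 0.1633 / (2*sin(60.25 deg))
d = 0.0940453 nm
a = d * sqrt(h^2+k^2+l^2) = 0.0940453 * sqrt(9)
a = 0.2821 nm


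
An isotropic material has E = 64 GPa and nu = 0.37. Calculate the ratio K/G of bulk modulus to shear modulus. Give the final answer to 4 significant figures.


G = E / (2*(1+nu))
G = 64 / (2*(1+0.37)) = 23.3577 GPa
K = E / (3*(1-2*nu))
K = 64 / (3*(1-2*0.37)) = 82.0513 GPa
K/G = 82.0513 / 23.3577 = 3.513


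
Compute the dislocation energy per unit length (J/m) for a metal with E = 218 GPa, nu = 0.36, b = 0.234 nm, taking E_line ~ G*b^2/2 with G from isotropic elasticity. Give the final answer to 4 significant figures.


Step 1: G = E / (2*(1+nu))
G = 218 / (2*(1+0.36)) = 80.1471 GPa = 8.01471e+10 Pa
Step 2: E_line = G*b^2/2
b = 0.234 nm = 2.34e-10 m
E_line = 0.5 * 8.01471e+10 * (2.34e-10)^2 = 2.194e-09 J/m


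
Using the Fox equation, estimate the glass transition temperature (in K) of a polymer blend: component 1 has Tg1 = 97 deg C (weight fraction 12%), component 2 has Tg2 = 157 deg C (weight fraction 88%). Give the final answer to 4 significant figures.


1/Tg = w1/Tg1 + w2/Tg2 (in Kelvin)
Tg1 = 370.15 K, Tg2 = 430.15 K
1/Tg = 0.12/370.15 + 0.88/430.15
Tg = 421.9 K


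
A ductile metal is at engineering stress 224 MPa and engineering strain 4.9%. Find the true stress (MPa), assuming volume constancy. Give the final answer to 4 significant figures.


sigma_true = sigma_eng * (1 + epsilon_eng)
sigma_true = 224 * (1 + 0.049)
sigma_true = 235 MPa


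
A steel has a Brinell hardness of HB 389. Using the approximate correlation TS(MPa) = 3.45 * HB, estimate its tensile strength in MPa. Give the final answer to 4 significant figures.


TS (MPa) = 3.45 * HB
TS = 3.45 * 389
TS = 1342 MPa


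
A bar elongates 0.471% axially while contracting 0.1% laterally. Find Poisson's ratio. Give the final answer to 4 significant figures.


nu = -epsilon_lat / epsilon_axial
Lateral strain is contraction (negative), so using magnitudes:
nu = 0.1 / 0.471
nu = 0.2123


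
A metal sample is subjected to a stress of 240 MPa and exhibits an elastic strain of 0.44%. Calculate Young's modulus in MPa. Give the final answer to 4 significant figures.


E = sigma / epsilon
epsilon = 0.44% = 4.4e-03
E = 240 / 4.4e-03
E = 54550 MPa


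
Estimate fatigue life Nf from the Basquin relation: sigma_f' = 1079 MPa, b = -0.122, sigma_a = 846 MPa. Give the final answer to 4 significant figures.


sigma_a = sigma_f' * (2*Nf)^b
2*Nf = (sigma_a / sigma_f')^(1/b)
2*Nf = (846 / 1079)^(1/-0.122)
2*Nf = 7.34501
Nf = 3.673 cycles


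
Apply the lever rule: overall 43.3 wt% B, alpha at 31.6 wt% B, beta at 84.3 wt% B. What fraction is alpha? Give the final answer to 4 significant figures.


f_alpha = (C_beta - C0) / (C_beta - C_alpha)
f_alpha = (84.3 - 43.3) / (84.3 - 31.6)
f_alpha = 0.778


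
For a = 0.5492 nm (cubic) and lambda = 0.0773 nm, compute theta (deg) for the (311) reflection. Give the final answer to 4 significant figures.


d = a / sqrt(h^2+k^2+l^2)
d = 0.5492 / sqrt(11) = 0.16559 nm
lambda = 2*d*sin(theta)  =>  sin(theta) = lambda / (2*d)
sin(theta) = 0.0773 / (2 * 0.16559) = 0.233408
theta = 13.5 deg


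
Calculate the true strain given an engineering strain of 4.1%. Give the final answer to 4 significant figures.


epsilon_true = ln(1 + epsilon_eng)
epsilon_true = ln(1 + 0.041)
epsilon_true = 0.04018


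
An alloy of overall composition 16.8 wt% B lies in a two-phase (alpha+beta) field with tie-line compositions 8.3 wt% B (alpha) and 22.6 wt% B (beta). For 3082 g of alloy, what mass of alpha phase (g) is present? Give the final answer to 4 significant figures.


f_alpha = (C_beta - C0) / (C_beta - C_alpha)
f_alpha = (22.6 - 16.8) / (22.6 - 8.3) = 0.405594
m_alpha = f_alpha * m_total = 0.405594 * 3082 = 1250 g


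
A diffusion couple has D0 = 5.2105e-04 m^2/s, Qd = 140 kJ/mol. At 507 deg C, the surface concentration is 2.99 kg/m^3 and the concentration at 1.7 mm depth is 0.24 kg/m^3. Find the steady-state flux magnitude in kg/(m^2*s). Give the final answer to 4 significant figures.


Step 1: D = D0 * exp(-Qd/(R*T))
T = 507 + 273.15 = 780.15 K
D = 5.2105e-04 * exp(-140e3 / (8.314 * 780.15)) = 2.2024e-13 m^2/s
Step 2: J = D * (C1 - C2) / dx
J = 2.2024e-13 * (2.99 - 0.24) / 1.7e-03
J = 3.563e-10 kg/(m^2*s)


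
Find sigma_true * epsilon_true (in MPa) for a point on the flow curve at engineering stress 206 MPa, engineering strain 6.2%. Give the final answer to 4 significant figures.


sigma_true = sigma_eng * (1 + epsilon_eng)
sigma_true = 206 * (1 + 0.062) = 218.772 MPa
epsilon_true = ln(1 + epsilon_eng)
epsilon_true = ln(1 + 0.062) = 0.0601539
sigma_true * epsilon_true = 218.772 * 0.0601539 = 13.16 MPa


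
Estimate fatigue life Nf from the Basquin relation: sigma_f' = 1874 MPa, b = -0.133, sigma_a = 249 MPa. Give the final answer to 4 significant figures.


sigma_a = sigma_f' * (2*Nf)^b
2*Nf = (sigma_a / sigma_f')^(1/b)
2*Nf = (249 / 1874)^(1/-0.133)
2*Nf = 3.89721e+06
Nf = 1.949e+06 cycles


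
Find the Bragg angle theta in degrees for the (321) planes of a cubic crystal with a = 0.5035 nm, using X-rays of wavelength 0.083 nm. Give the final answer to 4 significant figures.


d = a / sqrt(h^2+k^2+l^2)
d = 0.5035 / sqrt(14) = 0.134566 nm
lambda = 2*d*sin(theta)  =>  sin(theta) = lambda / (2*d)
sin(theta) = 0.083 / (2 * 0.134566) = 0.308399
theta = 17.96 deg


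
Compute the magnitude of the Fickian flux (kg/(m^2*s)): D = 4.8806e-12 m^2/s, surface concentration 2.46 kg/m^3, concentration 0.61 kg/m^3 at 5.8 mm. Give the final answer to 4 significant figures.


J = -D * (dC/dx) = D * (C1 - C2) / dx
J = 4.8806e-12 * (2.46 - 0.61) / 5.8e-03
J = 1.557e-09 kg/(m^2*s)


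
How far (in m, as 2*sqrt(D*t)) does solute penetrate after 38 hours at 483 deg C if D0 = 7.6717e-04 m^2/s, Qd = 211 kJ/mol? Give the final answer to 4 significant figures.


Step 1: D = D0 * exp(-Qd/(R*T))
T = 756.15 K
D = 7.6717e-04 * exp(-211e3 / (8.314 * 756.15)) = 2.03489e-18 m^2/s
Step 2: L = 2*sqrt(D*t)
t = 38 h = 136800 s
L = 2*sqrt(2.03489e-18 * 136800) = 1.055e-06 m


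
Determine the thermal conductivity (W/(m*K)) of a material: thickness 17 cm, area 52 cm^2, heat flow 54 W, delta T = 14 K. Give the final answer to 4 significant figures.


k = Q*L / (A*dT)
L = 0.17 m, A = 5.2e-03 m^2
k = 54 * 0.17 / (5.2e-03 * 14)
k = 126.1 W/(m*K)


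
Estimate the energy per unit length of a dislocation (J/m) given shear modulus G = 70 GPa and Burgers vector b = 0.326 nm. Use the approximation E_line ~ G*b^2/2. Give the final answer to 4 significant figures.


E = G*b^2/2
b = 0.326 nm = 3.26e-10 m
G = 70 GPa = 7e+10 Pa
E = 0.5 * 7e+10 * (3.26e-10)^2
E = 3.72e-09 J/m


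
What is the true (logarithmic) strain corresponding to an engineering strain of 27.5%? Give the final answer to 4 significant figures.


epsilon_true = ln(1 + epsilon_eng)
epsilon_true = ln(1 + 0.275)
epsilon_true = 0.2429


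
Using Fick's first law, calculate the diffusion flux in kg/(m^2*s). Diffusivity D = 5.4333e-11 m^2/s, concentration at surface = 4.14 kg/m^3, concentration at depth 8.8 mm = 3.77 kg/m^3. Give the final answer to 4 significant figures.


J = -D * (dC/dx) = D * (C1 - C2) / dx
J = 5.4333e-11 * (4.14 - 3.77) / 8.8e-03
J = 2.284e-09 kg/(m^2*s)


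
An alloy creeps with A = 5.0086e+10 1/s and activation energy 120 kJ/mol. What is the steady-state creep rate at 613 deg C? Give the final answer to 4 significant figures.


rate = A * exp(-Q / (R*T))
T = 613 + 273.15 = 886.15 K
rate = 5.0086e+10 * exp(-120e3 / (8.314 * 886.15))
rate = 4227 1/s


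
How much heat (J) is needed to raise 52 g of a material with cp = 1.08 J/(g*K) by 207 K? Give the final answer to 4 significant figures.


Q = m * cp * dT
Q = 52 * 1.08 * 207
Q = 11630 J


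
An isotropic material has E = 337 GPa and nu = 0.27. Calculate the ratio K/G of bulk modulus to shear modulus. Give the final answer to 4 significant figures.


G = E / (2*(1+nu))
G = 337 / (2*(1+0.27)) = 132.677 GPa
K = E / (3*(1-2*nu))
K = 337 / (3*(1-2*0.27)) = 244.203 GPa
K/G = 244.203 / 132.677 = 1.841


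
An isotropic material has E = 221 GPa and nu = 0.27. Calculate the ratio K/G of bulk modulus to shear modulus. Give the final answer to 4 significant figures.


G = E / (2*(1+nu))
G = 221 / (2*(1+0.27)) = 87.0079 GPa
K = E / (3*(1-2*nu))
K = 221 / (3*(1-2*0.27)) = 160.145 GPa
K/G = 160.145 / 87.0079 = 1.841


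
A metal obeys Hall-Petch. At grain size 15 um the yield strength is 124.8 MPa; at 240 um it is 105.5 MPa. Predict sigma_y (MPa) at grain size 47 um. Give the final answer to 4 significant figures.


sigma_y = sigma0 + k / sqrt(d)
1/sqrt(d1) = 1/sqrt(1.5e-05) = 258.199;  1/sqrt(d2) = 64.5497
k = (sigma1 - sigma2) / (1/sqrt(d1) - 1/sqrt(d2)) = (124.8 - 105.5) / (258.199 - 64.5497) = 0.0996648 MPa*m^0.5
sigma0 = sigma1 - k/sqrt(d1) = 124.8 - 0.0996648*258.199 = 99.0667 MPa
sigma_y(d3) = 99.0667 + 0.0996648 / sqrt(4.7e-05) = 113.6 MPa


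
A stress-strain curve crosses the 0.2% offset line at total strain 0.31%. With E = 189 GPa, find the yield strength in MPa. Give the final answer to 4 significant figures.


Offset strain = 0.002
Elastic strain at yield = total_strain - offset = 3.1e-03 - 0.002 = 1.1e-03
sigma_y = E * elastic_strain = 189000 * 1.1e-03
sigma_y = 207.9 MPa


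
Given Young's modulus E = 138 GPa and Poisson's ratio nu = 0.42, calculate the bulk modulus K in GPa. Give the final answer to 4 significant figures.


K = E / (3*(1-2*nu))
K = 138 / (3*(1-2*0.42))
K = 287.5 GPa


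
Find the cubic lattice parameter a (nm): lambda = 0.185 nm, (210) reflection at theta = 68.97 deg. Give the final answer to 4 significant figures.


d = lambda / (2*sin(theta))
d = 0.185 / (2*sin(68.97 deg))
d = 0.0991008 nm
a = d * sqrt(h^2+k^2+l^2) = 0.0991008 * sqrt(5)
a = 0.2216 nm


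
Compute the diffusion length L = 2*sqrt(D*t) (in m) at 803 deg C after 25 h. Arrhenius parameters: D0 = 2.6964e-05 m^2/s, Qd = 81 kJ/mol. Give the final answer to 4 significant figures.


Step 1: D = D0 * exp(-Qd/(R*T))
T = 1076.15 K
D = 2.6964e-05 * exp(-81e3 / (8.314 * 1076.15)) = 3.15521e-09 m^2/s
Step 2: L = 2*sqrt(D*t)
t = 25 h = 90000 s
L = 2*sqrt(3.15521e-09 * 90000) = 0.0337 m


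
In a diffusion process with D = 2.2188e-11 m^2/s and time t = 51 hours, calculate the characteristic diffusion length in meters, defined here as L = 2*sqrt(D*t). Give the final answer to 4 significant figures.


t = 51 hr = 183600 s
Diffusion length = 2*sqrt(D*t)
= 2*sqrt(2.2188e-11 * 183600)
= 4.037e-03 m


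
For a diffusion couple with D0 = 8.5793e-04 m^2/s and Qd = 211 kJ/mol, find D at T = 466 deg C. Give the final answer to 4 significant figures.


D = D0 * exp(-Qd / (R*T))
T = 739.15 K
D = 8.5793e-04 * exp(-211e3 / (8.314 * 739.15))
D = 1.052e-18 m^2/s


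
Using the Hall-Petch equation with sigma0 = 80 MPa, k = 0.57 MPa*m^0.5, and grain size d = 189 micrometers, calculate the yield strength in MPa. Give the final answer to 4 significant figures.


sigma_y = sigma0 + k / sqrt(d)
d = 189 um = 1.89e-04 m
sigma_y = 80 + 0.57 / sqrt(1.89e-04)
sigma_y = 121.5 MPa


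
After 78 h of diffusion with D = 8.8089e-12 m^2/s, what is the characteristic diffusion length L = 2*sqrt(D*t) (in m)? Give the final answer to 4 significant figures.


t = 78 hr = 280800 s
Diffusion length = 2*sqrt(D*t)
= 2*sqrt(8.8089e-12 * 280800)
= 3.145e-03 m


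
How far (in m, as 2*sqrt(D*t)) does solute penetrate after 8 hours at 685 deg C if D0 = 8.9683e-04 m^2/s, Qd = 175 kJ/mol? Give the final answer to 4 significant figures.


Step 1: D = D0 * exp(-Qd/(R*T))
T = 958.15 K
D = 8.9683e-04 * exp(-175e3 / (8.314 * 958.15)) = 2.5825e-13 m^2/s
Step 2: L = 2*sqrt(D*t)
t = 8 h = 28800 s
L = 2*sqrt(2.5825e-13 * 28800) = 1.725e-04 m


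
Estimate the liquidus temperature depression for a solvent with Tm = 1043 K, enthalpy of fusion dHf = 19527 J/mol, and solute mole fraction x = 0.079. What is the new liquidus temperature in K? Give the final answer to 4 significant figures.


dT = R*Tm^2*x / dHf
dT = 8.314 * 1043^2 * 0.079 / 19527
dT = 36.5907 K
T_new = 1043 - 36.5907 = 1006 K


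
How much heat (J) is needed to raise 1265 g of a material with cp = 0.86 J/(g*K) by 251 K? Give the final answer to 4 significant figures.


Q = m * cp * dT
Q = 1265 * 0.86 * 251
Q = 273100 J


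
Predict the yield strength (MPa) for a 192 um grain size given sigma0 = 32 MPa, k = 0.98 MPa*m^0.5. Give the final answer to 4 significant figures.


sigma_y = sigma0 + k / sqrt(d)
d = 192 um = 1.92e-04 m
sigma_y = 32 + 0.98 / sqrt(1.92e-04)
sigma_y = 102.7 MPa


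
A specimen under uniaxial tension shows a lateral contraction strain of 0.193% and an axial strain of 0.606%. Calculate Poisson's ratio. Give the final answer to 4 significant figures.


nu = -epsilon_lat / epsilon_axial
Lateral strain is contraction (negative), so using magnitudes:
nu = 0.193 / 0.606
nu = 0.3185


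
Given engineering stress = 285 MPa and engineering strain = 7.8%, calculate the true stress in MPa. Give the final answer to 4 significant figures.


sigma_true = sigma_eng * (1 + epsilon_eng)
sigma_true = 285 * (1 + 0.078)
sigma_true = 307.2 MPa


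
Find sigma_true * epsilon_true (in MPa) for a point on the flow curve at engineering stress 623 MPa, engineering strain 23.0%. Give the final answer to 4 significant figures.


sigma_true = sigma_eng * (1 + epsilon_eng)
sigma_true = 623 * (1 + 0.23) = 766.29 MPa
epsilon_true = ln(1 + epsilon_eng)
epsilon_true = ln(1 + 0.23) = 0.207014
sigma_true * epsilon_true = 766.29 * 0.207014 = 158.6 MPa


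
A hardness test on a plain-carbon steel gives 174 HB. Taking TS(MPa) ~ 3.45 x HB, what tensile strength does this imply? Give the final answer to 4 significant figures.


TS (MPa) = 3.45 * HB
TS = 3.45 * 174
TS = 600.3 MPa


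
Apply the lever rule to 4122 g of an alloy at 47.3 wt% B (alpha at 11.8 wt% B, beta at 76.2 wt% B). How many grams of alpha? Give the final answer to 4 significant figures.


f_alpha = (C_beta - C0) / (C_beta - C_alpha)
f_alpha = (76.2 - 47.3) / (76.2 - 11.8) = 0.448758
m_alpha = f_alpha * m_total = 0.448758 * 4122 = 1850 g


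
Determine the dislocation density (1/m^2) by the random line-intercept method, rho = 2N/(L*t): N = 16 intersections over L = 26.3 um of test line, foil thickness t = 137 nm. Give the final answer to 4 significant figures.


rho = 2N / (L * t)
L = 26.3 um = 2.63e-05 m, t = 137 nm = 1.37e-07 m
rho = 2 * 16 / (2.63e-05 * 1.37e-07)
rho = 8.881e+12 1/m^2


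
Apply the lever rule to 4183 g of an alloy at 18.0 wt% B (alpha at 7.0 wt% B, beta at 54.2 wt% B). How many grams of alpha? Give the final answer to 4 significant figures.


f_alpha = (C_beta - C0) / (C_beta - C_alpha)
f_alpha = (54.2 - 18.0) / (54.2 - 7.0) = 0.766949
m_alpha = f_alpha * m_total = 0.766949 * 4183 = 3208 g


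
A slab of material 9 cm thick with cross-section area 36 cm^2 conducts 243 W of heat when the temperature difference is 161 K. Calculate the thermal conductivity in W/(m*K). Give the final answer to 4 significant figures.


k = Q*L / (A*dT)
L = 0.09 m, A = 3.6e-03 m^2
k = 243 * 0.09 / (3.6e-03 * 161)
k = 37.73 W/(m*K)


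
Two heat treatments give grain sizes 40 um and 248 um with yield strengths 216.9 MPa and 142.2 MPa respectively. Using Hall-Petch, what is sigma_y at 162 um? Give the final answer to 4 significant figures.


sigma_y = sigma0 + k / sqrt(d)
1/sqrt(d1) = 1/sqrt(4e-05) = 158.114;  1/sqrt(d2) = 63.5001
k = (sigma1 - sigma2) / (1/sqrt(d1) - 1/sqrt(d2)) = (216.9 - 142.2) / (158.114 - 63.5001) = 0.789525 MPa*m^0.5
sigma0 = sigma1 - k/sqrt(d1) = 216.9 - 0.789525*158.114 = 92.0651 MPa
sigma_y(d3) = 92.0651 + 0.789525 / sqrt(1.62e-04) = 154.1 MPa


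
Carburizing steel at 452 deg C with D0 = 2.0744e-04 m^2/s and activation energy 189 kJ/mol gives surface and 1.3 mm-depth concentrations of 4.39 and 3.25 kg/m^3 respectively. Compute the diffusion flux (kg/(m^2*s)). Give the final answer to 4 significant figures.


Step 1: D = D0 * exp(-Qd/(R*T))
T = 452 + 273.15 = 725.15 K
D = 2.0744e-04 * exp(-189e3 / (8.314 * 725.15)) = 5.03718e-18 m^2/s
Step 2: J = D * (C1 - C2) / dx
J = 5.03718e-18 * (4.39 - 3.25) / 1.3e-03
J = 4.417e-15 kg/(m^2*s)


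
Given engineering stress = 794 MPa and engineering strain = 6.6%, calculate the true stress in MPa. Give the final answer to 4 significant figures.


sigma_true = sigma_eng * (1 + epsilon_eng)
sigma_true = 794 * (1 + 0.066)
sigma_true = 846.4 MPa


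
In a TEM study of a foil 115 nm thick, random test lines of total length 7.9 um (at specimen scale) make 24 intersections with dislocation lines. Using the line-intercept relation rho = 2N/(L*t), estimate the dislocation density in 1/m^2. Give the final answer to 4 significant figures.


rho = 2N / (L * t)
L = 7.9 um = 7.9e-06 m, t = 115 nm = 1.15e-07 m
rho = 2 * 24 / (7.9e-06 * 1.15e-07)
rho = 5.283e+13 1/m^2


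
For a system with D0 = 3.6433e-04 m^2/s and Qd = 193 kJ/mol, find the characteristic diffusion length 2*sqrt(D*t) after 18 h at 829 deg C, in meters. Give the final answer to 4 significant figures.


Step 1: D = D0 * exp(-Qd/(R*T))
T = 1102.15 K
D = 3.6433e-04 * exp(-193e3 / (8.314 * 1102.15)) = 2.5956e-13 m^2/s
Step 2: L = 2*sqrt(D*t)
t = 18 h = 64800 s
L = 2*sqrt(2.5956e-13 * 64800) = 2.594e-04 m


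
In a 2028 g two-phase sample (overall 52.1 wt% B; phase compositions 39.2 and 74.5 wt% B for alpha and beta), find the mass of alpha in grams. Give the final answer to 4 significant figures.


f_alpha = (C_beta - C0) / (C_beta - C_alpha)
f_alpha = (74.5 - 52.1) / (74.5 - 39.2) = 0.634561
m_alpha = f_alpha * m_total = 0.634561 * 2028 = 1287 g


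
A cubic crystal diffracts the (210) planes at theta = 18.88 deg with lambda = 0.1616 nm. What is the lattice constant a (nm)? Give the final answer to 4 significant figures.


d = lambda / (2*sin(theta))
d = 0.1616 / (2*sin(18.88 deg))
d = 0.249701 nm
a = d * sqrt(h^2+k^2+l^2) = 0.249701 * sqrt(5)
a = 0.5583 nm


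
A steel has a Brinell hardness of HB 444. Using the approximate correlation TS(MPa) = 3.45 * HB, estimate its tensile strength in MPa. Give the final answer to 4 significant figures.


TS (MPa) = 3.45 * HB
TS = 3.45 * 444
TS = 1532 MPa


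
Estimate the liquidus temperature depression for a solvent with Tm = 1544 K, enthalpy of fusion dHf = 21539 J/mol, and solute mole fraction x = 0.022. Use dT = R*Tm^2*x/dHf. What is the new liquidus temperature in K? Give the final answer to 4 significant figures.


dT = R*Tm^2*x / dHf
dT = 8.314 * 1544^2 * 0.022 / 21539
dT = 20.2443 K
T_new = 1544 - 20.2443 = 1524 K


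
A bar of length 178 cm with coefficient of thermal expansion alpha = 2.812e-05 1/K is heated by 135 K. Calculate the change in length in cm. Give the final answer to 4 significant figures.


dL = L0 * alpha * dT
dL = 178 * 2.812e-05 * 135
dL = 0.6757 cm


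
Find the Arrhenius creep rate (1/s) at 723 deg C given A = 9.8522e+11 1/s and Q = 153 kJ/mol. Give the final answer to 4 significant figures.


rate = A * exp(-Q / (R*T))
T = 723 + 273.15 = 996.15 K
rate = 9.8522e+11 * exp(-153e3 / (8.314 * 996.15))
rate = 9342 1/s


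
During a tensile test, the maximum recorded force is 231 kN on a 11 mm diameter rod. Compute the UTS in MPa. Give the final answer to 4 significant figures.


A0 = pi*(d/2)^2 = pi*(11/2)^2 = 95.0332 mm^2
UTS = F_max / A0 = 231*1000 / 95.0332
UTS = 2431 MPa


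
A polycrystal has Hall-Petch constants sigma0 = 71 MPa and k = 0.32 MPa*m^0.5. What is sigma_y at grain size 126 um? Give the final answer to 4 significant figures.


sigma_y = sigma0 + k / sqrt(d)
d = 126 um = 1.26e-04 m
sigma_y = 71 + 0.32 / sqrt(1.26e-04)
sigma_y = 99.51 MPa


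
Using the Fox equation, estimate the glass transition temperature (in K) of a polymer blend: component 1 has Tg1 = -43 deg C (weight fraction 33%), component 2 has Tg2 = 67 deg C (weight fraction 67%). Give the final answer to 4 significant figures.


1/Tg = w1/Tg1 + w2/Tg2 (in Kelvin)
Tg1 = 230.15 K, Tg2 = 340.15 K
1/Tg = 0.33/230.15 + 0.67/340.15
Tg = 293.8 K


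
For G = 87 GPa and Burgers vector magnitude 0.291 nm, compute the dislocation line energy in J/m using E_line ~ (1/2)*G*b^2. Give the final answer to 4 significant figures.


E = G*b^2/2
b = 0.291 nm = 2.91e-10 m
G = 87 GPa = 8.7e+10 Pa
E = 0.5 * 8.7e+10 * (2.91e-10)^2
E = 3.684e-09 J/m


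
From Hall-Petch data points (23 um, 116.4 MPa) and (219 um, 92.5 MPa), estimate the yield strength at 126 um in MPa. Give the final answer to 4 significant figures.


sigma_y = sigma0 + k / sqrt(d)
1/sqrt(d1) = 1/sqrt(2.3e-05) = 208.514;  1/sqrt(d2) = 67.5737
k = (sigma1 - sigma2) / (1/sqrt(d1) - 1/sqrt(d2)) = (116.4 - 92.5) / (208.514 - 67.5737) = 0.169575 MPa*m^0.5
sigma0 = sigma1 - k/sqrt(d1) = 116.4 - 0.169575*208.514 = 81.0412 MPa
sigma_y(d3) = 81.0412 + 0.169575 / sqrt(1.26e-04) = 96.15 MPa
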